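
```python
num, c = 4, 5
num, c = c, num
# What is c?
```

Trace (tracking c):
num, c = (4, 5)  # -> num = 4, c = 5
num, c = (c, num)  # -> num = 5, c = 4

Answer: 4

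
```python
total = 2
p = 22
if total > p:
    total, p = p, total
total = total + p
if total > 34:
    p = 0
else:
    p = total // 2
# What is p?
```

Trace (tracking p):
total = 2  # -> total = 2
p = 22  # -> p = 22
if total > p:  # condition is False
total = total + p  # -> total = 24
if total > 34:  # condition is False
else:
    p = total // 2  # -> p = 12

Answer: 12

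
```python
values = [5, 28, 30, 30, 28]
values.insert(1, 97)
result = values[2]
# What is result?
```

Answer: 28

Derivation:
Trace (tracking result):
values = [5, 28, 30, 30, 28]  # -> values = [5, 28, 30, 30, 28]
values.insert(1, 97)  # -> values = [5, 97, 28, 30, 30, 28]
result = values[2]  # -> result = 28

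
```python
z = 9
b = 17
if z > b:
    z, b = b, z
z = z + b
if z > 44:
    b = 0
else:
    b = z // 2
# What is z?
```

Answer: 26

Derivation:
Trace (tracking z):
z = 9  # -> z = 9
b = 17  # -> b = 17
if z > b:  # condition is False
z = z + b  # -> z = 26
if z > 44:  # condition is False
else:
    b = z // 2  # -> b = 13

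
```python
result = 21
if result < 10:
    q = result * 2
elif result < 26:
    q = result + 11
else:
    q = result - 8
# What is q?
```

Answer: 32

Derivation:
Trace (tracking q):
result = 21  # -> result = 21
if result < 10:  # condition is False
elif result < 26:  # condition is True
    q = result + 11  # -> q = 32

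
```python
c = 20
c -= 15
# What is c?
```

Answer: 5

Derivation:
Trace (tracking c):
c = 20  # -> c = 20
c -= 15  # -> c = 5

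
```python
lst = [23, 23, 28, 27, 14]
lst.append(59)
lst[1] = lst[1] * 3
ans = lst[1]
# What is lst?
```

Answer: [23, 69, 28, 27, 14, 59]

Derivation:
Trace (tracking lst):
lst = [23, 23, 28, 27, 14]  # -> lst = [23, 23, 28, 27, 14]
lst.append(59)  # -> lst = [23, 23, 28, 27, 14, 59]
lst[1] = lst[1] * 3  # -> lst = [23, 69, 28, 27, 14, 59]
ans = lst[1]  # -> ans = 69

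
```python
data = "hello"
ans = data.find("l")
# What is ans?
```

Trace (tracking ans):
data = 'hello'  # -> data = 'hello'
ans = data.find('l')  # -> ans = 2

Answer: 2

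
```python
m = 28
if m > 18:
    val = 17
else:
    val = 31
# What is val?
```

Answer: 17

Derivation:
Trace (tracking val):
m = 28  # -> m = 28
if m > 18:  # condition is True
    val = 17  # -> val = 17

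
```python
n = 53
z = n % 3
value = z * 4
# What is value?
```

Answer: 8

Derivation:
Trace (tracking value):
n = 53  # -> n = 53
z = n % 3  # -> z = 2
value = z * 4  # -> value = 8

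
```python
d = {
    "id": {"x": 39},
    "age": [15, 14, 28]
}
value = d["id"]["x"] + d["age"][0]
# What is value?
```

Answer: 54

Derivation:
Trace (tracking value):
d = {'id': {'x': 39}, 'age': [15, 14, 28]}  # -> d = {'id': {'x': 39}, 'age': [15, 14, 28]}
value = d['id']['x'] + d['age'][0]  # -> value = 54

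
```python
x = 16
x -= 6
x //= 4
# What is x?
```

Trace (tracking x):
x = 16  # -> x = 16
x -= 6  # -> x = 10
x //= 4  # -> x = 2

Answer: 2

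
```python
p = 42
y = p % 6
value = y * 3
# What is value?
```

Trace (tracking value):
p = 42  # -> p = 42
y = p % 6  # -> y = 0
value = y * 3  # -> value = 0

Answer: 0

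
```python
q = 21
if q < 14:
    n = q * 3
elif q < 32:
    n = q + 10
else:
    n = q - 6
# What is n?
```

Trace (tracking n):
q = 21  # -> q = 21
if q < 14:  # condition is False
elif q < 32:  # condition is True
    n = q + 10  # -> n = 31

Answer: 31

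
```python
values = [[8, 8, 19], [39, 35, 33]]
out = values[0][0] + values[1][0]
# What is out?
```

Answer: 47

Derivation:
Trace (tracking out):
values = [[8, 8, 19], [39, 35, 33]]  # -> values = [[8, 8, 19], [39, 35, 33]]
out = values[0][0] + values[1][0]  # -> out = 47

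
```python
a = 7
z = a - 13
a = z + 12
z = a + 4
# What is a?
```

Trace (tracking a):
a = 7  # -> a = 7
z = a - 13  # -> z = -6
a = z + 12  # -> a = 6
z = a + 4  # -> z = 10

Answer: 6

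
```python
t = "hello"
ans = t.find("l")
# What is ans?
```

Trace (tracking ans):
t = 'hello'  # -> t = 'hello'
ans = t.find('l')  # -> ans = 2

Answer: 2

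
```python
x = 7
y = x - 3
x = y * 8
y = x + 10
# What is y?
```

Answer: 42

Derivation:
Trace (tracking y):
x = 7  # -> x = 7
y = x - 3  # -> y = 4
x = y * 8  # -> x = 32
y = x + 10  # -> y = 42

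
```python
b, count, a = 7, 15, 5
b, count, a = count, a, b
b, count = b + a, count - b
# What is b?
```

Trace (tracking b):
b, count, a = (7, 15, 5)  # -> b = 7, count = 15, a = 5
b, count, a = (count, a, b)  # -> b = 15, count = 5, a = 7
b, count = (b + a, count - b)  # -> b = 22, count = -10

Answer: 22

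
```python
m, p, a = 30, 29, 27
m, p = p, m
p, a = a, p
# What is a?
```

Trace (tracking a):
m, p, a = (30, 29, 27)  # -> m = 30, p = 29, a = 27
m, p = (p, m)  # -> m = 29, p = 30
p, a = (a, p)  # -> p = 27, a = 30

Answer: 30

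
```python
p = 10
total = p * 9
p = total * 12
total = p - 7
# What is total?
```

Trace (tracking total):
p = 10  # -> p = 10
total = p * 9  # -> total = 90
p = total * 12  # -> p = 1080
total = p - 7  # -> total = 1073

Answer: 1073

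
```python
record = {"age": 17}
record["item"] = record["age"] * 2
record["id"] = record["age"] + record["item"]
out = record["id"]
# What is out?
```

Answer: 51

Derivation:
Trace (tracking out):
record = {'age': 17}  # -> record = {'age': 17}
record['item'] = record['age'] * 2  # -> record = {'age': 17, 'item': 34}
record['id'] = record['age'] + record['item']  # -> record = {'age': 17, 'item': 34, 'id': 51}
out = record['id']  # -> out = 51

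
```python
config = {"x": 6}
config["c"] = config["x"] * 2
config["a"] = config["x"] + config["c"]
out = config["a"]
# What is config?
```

Answer: {'x': 6, 'c': 12, 'a': 18}

Derivation:
Trace (tracking config):
config = {'x': 6}  # -> config = {'x': 6}
config['c'] = config['x'] * 2  # -> config = {'x': 6, 'c': 12}
config['a'] = config['x'] + config['c']  # -> config = {'x': 6, 'c': 12, 'a': 18}
out = config['a']  # -> out = 18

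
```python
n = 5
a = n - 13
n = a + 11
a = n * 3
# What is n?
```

Answer: 3

Derivation:
Trace (tracking n):
n = 5  # -> n = 5
a = n - 13  # -> a = -8
n = a + 11  # -> n = 3
a = n * 3  # -> a = 9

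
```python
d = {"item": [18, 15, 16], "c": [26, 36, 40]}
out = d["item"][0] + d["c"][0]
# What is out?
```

Answer: 44

Derivation:
Trace (tracking out):
d = {'item': [18, 15, 16], 'c': [26, 36, 40]}  # -> d = {'item': [18, 15, 16], 'c': [26, 36, 40]}
out = d['item'][0] + d['c'][0]  # -> out = 44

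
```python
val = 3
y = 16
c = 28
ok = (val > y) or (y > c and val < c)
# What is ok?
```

Answer: False

Derivation:
Trace (tracking ok):
val = 3  # -> val = 3
y = 16  # -> y = 16
c = 28  # -> c = 28
ok = val > y or (y > c and val < c)  # -> ok = False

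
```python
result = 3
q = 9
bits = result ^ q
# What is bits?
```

Answer: 10

Derivation:
Trace (tracking bits):
result = 3  # -> result = 3
q = 9  # -> q = 9
bits = result ^ q  # -> bits = 10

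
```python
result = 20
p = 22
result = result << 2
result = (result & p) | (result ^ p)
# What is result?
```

Answer: 86

Derivation:
Trace (tracking result):
result = 20  # -> result = 20
p = 22  # -> p = 22
result = result << 2  # -> result = 80
result = result & p | result ^ p  # -> result = 86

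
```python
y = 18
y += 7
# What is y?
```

Trace (tracking y):
y = 18  # -> y = 18
y += 7  # -> y = 25

Answer: 25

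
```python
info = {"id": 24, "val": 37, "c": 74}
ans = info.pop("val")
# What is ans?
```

Trace (tracking ans):
info = {'id': 24, 'val': 37, 'c': 74}  # -> info = {'id': 24, 'val': 37, 'c': 74}
ans = info.pop('val')  # -> ans = 37

Answer: 37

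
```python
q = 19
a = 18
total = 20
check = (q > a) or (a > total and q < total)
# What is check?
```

Trace (tracking check):
q = 19  # -> q = 19
a = 18  # -> a = 18
total = 20  # -> total = 20
check = q > a or (a > total and q < total)  # -> check = True

Answer: True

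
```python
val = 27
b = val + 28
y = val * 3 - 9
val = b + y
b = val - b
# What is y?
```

Trace (tracking y):
val = 27  # -> val = 27
b = val + 28  # -> b = 55
y = val * 3 - 9  # -> y = 72
val = b + y  # -> val = 127
b = val - b  # -> b = 72

Answer: 72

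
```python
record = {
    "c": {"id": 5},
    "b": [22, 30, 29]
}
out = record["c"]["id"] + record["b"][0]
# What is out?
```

Answer: 27

Derivation:
Trace (tracking out):
record = {'c': {'id': 5}, 'b': [22, 30, 29]}  # -> record = {'c': {'id': 5}, 'b': [22, 30, 29]}
out = record['c']['id'] + record['b'][0]  # -> out = 27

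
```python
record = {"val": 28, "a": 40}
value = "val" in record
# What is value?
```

Answer: True

Derivation:
Trace (tracking value):
record = {'val': 28, 'a': 40}  # -> record = {'val': 28, 'a': 40}
value = 'val' in record  # -> value = True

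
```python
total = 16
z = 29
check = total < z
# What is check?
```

Answer: True

Derivation:
Trace (tracking check):
total = 16  # -> total = 16
z = 29  # -> z = 29
check = total < z  # -> check = True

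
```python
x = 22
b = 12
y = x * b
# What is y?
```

Trace (tracking y):
x = 22  # -> x = 22
b = 12  # -> b = 12
y = x * b  # -> y = 264

Answer: 264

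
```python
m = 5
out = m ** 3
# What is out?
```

Answer: 125

Derivation:
Trace (tracking out):
m = 5  # -> m = 5
out = m ** 3  # -> out = 125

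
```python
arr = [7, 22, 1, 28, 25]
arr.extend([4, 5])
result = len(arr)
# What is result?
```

Answer: 7

Derivation:
Trace (tracking result):
arr = [7, 22, 1, 28, 25]  # -> arr = [7, 22, 1, 28, 25]
arr.extend([4, 5])  # -> arr = [7, 22, 1, 28, 25, 4, 5]
result = len(arr)  # -> result = 7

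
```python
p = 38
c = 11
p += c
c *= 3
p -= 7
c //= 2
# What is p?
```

Trace (tracking p):
p = 38  # -> p = 38
c = 11  # -> c = 11
p += c  # -> p = 49
c *= 3  # -> c = 33
p -= 7  # -> p = 42
c //= 2  # -> c = 16

Answer: 42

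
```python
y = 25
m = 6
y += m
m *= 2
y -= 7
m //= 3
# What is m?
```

Answer: 4

Derivation:
Trace (tracking m):
y = 25  # -> y = 25
m = 6  # -> m = 6
y += m  # -> y = 31
m *= 2  # -> m = 12
y -= 7  # -> y = 24
m //= 3  # -> m = 4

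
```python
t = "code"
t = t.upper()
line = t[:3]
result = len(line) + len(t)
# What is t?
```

Trace (tracking t):
t = 'code'  # -> t = 'code'
t = t.upper()  # -> t = 'CODE'
line = t[:3]  # -> line = 'COD'
result = len(line) + len(t)  # -> result = 7

Answer: 'CODE'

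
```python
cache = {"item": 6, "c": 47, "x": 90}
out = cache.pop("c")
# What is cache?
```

Answer: {'item': 6, 'x': 90}

Derivation:
Trace (tracking cache):
cache = {'item': 6, 'c': 47, 'x': 90}  # -> cache = {'item': 6, 'c': 47, 'x': 90}
out = cache.pop('c')  # -> out = 47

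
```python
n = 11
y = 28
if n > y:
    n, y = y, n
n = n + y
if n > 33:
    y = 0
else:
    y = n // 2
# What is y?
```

Trace (tracking y):
n = 11  # -> n = 11
y = 28  # -> y = 28
if n > y:  # condition is False
n = n + y  # -> n = 39
if n > 33:  # condition is True
    y = 0  # -> y = 0

Answer: 0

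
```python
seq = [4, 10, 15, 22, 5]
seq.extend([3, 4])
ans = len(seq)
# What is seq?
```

Trace (tracking seq):
seq = [4, 10, 15, 22, 5]  # -> seq = [4, 10, 15, 22, 5]
seq.extend([3, 4])  # -> seq = [4, 10, 15, 22, 5, 3, 4]
ans = len(seq)  # -> ans = 7

Answer: [4, 10, 15, 22, 5, 3, 4]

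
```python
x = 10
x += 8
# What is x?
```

Answer: 18

Derivation:
Trace (tracking x):
x = 10  # -> x = 10
x += 8  # -> x = 18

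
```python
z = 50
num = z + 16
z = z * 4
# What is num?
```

Trace (tracking num):
z = 50  # -> z = 50
num = z + 16  # -> num = 66
z = z * 4  # -> z = 200

Answer: 66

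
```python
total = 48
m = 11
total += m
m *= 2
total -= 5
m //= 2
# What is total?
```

Trace (tracking total):
total = 48  # -> total = 48
m = 11  # -> m = 11
total += m  # -> total = 59
m *= 2  # -> m = 22
total -= 5  # -> total = 54
m //= 2  # -> m = 11

Answer: 54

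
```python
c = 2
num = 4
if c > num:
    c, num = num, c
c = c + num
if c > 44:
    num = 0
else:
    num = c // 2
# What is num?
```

Trace (tracking num):
c = 2  # -> c = 2
num = 4  # -> num = 4
if c > num:  # condition is False
c = c + num  # -> c = 6
if c > 44:  # condition is False
else:
    num = c // 2  # -> num = 3

Answer: 3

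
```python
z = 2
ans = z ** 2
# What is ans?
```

Trace (tracking ans):
z = 2  # -> z = 2
ans = z ** 2  # -> ans = 4

Answer: 4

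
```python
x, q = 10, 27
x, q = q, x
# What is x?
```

Answer: 27

Derivation:
Trace (tracking x):
x, q = (10, 27)  # -> x = 10, q = 27
x, q = (q, x)  # -> x = 27, q = 10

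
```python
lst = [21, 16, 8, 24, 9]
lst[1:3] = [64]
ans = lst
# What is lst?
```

Answer: [21, 64, 24, 9]

Derivation:
Trace (tracking lst):
lst = [21, 16, 8, 24, 9]  # -> lst = [21, 16, 8, 24, 9]
lst[1:3] = [64]  # -> lst = [21, 64, 24, 9]
ans = lst  # -> ans = [21, 64, 24, 9]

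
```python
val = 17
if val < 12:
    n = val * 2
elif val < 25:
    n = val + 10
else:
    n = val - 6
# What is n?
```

Answer: 27

Derivation:
Trace (tracking n):
val = 17  # -> val = 17
if val < 12:  # condition is False
elif val < 25:  # condition is True
    n = val + 10  # -> n = 27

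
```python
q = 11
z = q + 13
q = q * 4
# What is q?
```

Trace (tracking q):
q = 11  # -> q = 11
z = q + 13  # -> z = 24
q = q * 4  # -> q = 44

Answer: 44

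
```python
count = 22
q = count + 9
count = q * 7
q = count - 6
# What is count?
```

Trace (tracking count):
count = 22  # -> count = 22
q = count + 9  # -> q = 31
count = q * 7  # -> count = 217
q = count - 6  # -> q = 211

Answer: 217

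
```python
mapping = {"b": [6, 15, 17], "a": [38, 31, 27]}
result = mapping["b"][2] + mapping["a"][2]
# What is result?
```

Answer: 44

Derivation:
Trace (tracking result):
mapping = {'b': [6, 15, 17], 'a': [38, 31, 27]}  # -> mapping = {'b': [6, 15, 17], 'a': [38, 31, 27]}
result = mapping['b'][2] + mapping['a'][2]  # -> result = 44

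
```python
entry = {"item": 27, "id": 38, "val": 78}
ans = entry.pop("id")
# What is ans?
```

Trace (tracking ans):
entry = {'item': 27, 'id': 38, 'val': 78}  # -> entry = {'item': 27, 'id': 38, 'val': 78}
ans = entry.pop('id')  # -> ans = 38

Answer: 38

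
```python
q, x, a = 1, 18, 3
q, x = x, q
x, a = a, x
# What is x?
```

Answer: 3

Derivation:
Trace (tracking x):
q, x, a = (1, 18, 3)  # -> q = 1, x = 18, a = 3
q, x = (x, q)  # -> q = 18, x = 1
x, a = (a, x)  # -> x = 3, a = 1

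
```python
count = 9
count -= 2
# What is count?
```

Trace (tracking count):
count = 9  # -> count = 9
count -= 2  # -> count = 7

Answer: 7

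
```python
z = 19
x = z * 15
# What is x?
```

Trace (tracking x):
z = 19  # -> z = 19
x = z * 15  # -> x = 285

Answer: 285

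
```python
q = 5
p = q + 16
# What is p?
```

Trace (tracking p):
q = 5  # -> q = 5
p = q + 16  # -> p = 21

Answer: 21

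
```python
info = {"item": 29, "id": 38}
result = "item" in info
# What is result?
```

Trace (tracking result):
info = {'item': 29, 'id': 38}  # -> info = {'item': 29, 'id': 38}
result = 'item' in info  # -> result = True

Answer: True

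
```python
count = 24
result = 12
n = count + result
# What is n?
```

Answer: 36

Derivation:
Trace (tracking n):
count = 24  # -> count = 24
result = 12  # -> result = 12
n = count + result  # -> n = 36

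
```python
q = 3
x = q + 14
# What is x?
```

Answer: 17

Derivation:
Trace (tracking x):
q = 3  # -> q = 3
x = q + 14  # -> x = 17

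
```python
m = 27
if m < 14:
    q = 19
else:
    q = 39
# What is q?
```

Trace (tracking q):
m = 27  # -> m = 27
if m < 14:  # condition is False
else:
    q = 39  # -> q = 39

Answer: 39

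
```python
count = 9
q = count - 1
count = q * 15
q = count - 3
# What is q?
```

Answer: 117

Derivation:
Trace (tracking q):
count = 9  # -> count = 9
q = count - 1  # -> q = 8
count = q * 15  # -> count = 120
q = count - 3  # -> q = 117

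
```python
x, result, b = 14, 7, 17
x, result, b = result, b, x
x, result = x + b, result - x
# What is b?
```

Answer: 14

Derivation:
Trace (tracking b):
x, result, b = (14, 7, 17)  # -> x = 14, result = 7, b = 17
x, result, b = (result, b, x)  # -> x = 7, result = 17, b = 14
x, result = (x + b, result - x)  # -> x = 21, result = 10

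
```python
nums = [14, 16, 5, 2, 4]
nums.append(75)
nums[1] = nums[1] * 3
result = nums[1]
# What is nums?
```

Answer: [14, 48, 5, 2, 4, 75]

Derivation:
Trace (tracking nums):
nums = [14, 16, 5, 2, 4]  # -> nums = [14, 16, 5, 2, 4]
nums.append(75)  # -> nums = [14, 16, 5, 2, 4, 75]
nums[1] = nums[1] * 3  # -> nums = [14, 48, 5, 2, 4, 75]
result = nums[1]  # -> result = 48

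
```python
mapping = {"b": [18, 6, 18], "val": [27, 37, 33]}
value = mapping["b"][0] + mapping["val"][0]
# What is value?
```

Answer: 45

Derivation:
Trace (tracking value):
mapping = {'b': [18, 6, 18], 'val': [27, 37, 33]}  # -> mapping = {'b': [18, 6, 18], 'val': [27, 37, 33]}
value = mapping['b'][0] + mapping['val'][0]  # -> value = 45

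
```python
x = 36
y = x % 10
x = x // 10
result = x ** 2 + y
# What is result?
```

Trace (tracking result):
x = 36  # -> x = 36
y = x % 10  # -> y = 6
x = x // 10  # -> x = 3
result = x ** 2 + y  # -> result = 15

Answer: 15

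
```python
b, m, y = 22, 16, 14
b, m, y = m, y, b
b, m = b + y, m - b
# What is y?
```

Trace (tracking y):
b, m, y = (22, 16, 14)  # -> b = 22, m = 16, y = 14
b, m, y = (m, y, b)  # -> b = 16, m = 14, y = 22
b, m = (b + y, m - b)  # -> b = 38, m = -2

Answer: 22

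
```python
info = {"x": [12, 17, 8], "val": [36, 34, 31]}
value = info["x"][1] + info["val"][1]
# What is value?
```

Trace (tracking value):
info = {'x': [12, 17, 8], 'val': [36, 34, 31]}  # -> info = {'x': [12, 17, 8], 'val': [36, 34, 31]}
value = info['x'][1] + info['val'][1]  # -> value = 51

Answer: 51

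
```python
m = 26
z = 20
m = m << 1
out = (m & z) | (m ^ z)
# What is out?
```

Trace (tracking out):
m = 26  # -> m = 26
z = 20  # -> z = 20
m = m << 1  # -> m = 52
out = m & z | m ^ z  # -> out = 52

Answer: 52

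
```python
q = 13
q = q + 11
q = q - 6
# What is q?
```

Trace (tracking q):
q = 13  # -> q = 13
q = q + 11  # -> q = 24
q = q - 6  # -> q = 18

Answer: 18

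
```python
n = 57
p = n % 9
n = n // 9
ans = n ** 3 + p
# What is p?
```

Answer: 3

Derivation:
Trace (tracking p):
n = 57  # -> n = 57
p = n % 9  # -> p = 3
n = n // 9  # -> n = 6
ans = n ** 3 + p  # -> ans = 219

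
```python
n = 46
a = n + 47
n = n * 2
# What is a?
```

Trace (tracking a):
n = 46  # -> n = 46
a = n + 47  # -> a = 93
n = n * 2  # -> n = 92

Answer: 93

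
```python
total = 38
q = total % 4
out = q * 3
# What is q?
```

Answer: 2

Derivation:
Trace (tracking q):
total = 38  # -> total = 38
q = total % 4  # -> q = 2
out = q * 3  # -> out = 6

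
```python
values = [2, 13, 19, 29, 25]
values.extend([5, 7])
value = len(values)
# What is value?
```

Answer: 7

Derivation:
Trace (tracking value):
values = [2, 13, 19, 29, 25]  # -> values = [2, 13, 19, 29, 25]
values.extend([5, 7])  # -> values = [2, 13, 19, 29, 25, 5, 7]
value = len(values)  # -> value = 7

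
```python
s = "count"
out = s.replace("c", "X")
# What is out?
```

Answer: 'Xount'

Derivation:
Trace (tracking out):
s = 'count'  # -> s = 'count'
out = s.replace('c', 'X')  # -> out = 'Xount'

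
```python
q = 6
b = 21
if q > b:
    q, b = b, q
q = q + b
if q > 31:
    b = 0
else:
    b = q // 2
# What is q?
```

Answer: 27

Derivation:
Trace (tracking q):
q = 6  # -> q = 6
b = 21  # -> b = 21
if q > b:  # condition is False
q = q + b  # -> q = 27
if q > 31:  # condition is False
else:
    b = q // 2  # -> b = 13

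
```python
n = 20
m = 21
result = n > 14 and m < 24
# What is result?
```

Answer: True

Derivation:
Trace (tracking result):
n = 20  # -> n = 20
m = 21  # -> m = 21
result = n > 14 and m < 24  # -> result = True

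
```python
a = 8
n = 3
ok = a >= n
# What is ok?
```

Answer: True

Derivation:
Trace (tracking ok):
a = 8  # -> a = 8
n = 3  # -> n = 3
ok = a >= n  # -> ok = True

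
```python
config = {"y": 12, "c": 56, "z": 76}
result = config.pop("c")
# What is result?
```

Trace (tracking result):
config = {'y': 12, 'c': 56, 'z': 76}  # -> config = {'y': 12, 'c': 56, 'z': 76}
result = config.pop('c')  # -> result = 56

Answer: 56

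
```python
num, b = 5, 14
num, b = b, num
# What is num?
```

Trace (tracking num):
num, b = (5, 14)  # -> num = 5, b = 14
num, b = (b, num)  # -> num = 14, b = 5

Answer: 14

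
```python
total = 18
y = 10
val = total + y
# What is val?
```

Answer: 28

Derivation:
Trace (tracking val):
total = 18  # -> total = 18
y = 10  # -> y = 10
val = total + y  # -> val = 28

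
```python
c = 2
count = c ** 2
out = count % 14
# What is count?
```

Answer: 4

Derivation:
Trace (tracking count):
c = 2  # -> c = 2
count = c ** 2  # -> count = 4
out = count % 14  # -> out = 4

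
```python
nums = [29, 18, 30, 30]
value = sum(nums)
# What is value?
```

Trace (tracking value):
nums = [29, 18, 30, 30]  # -> nums = [29, 18, 30, 30]
value = sum(nums)  # -> value = 107

Answer: 107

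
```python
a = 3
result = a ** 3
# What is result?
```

Trace (tracking result):
a = 3  # -> a = 3
result = a ** 3  # -> result = 27

Answer: 27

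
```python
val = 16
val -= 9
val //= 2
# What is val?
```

Trace (tracking val):
val = 16  # -> val = 16
val -= 9  # -> val = 7
val //= 2  # -> val = 3

Answer: 3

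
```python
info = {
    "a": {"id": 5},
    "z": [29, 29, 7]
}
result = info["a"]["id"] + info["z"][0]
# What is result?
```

Answer: 34

Derivation:
Trace (tracking result):
info = {'a': {'id': 5}, 'z': [29, 29, 7]}  # -> info = {'a': {'id': 5}, 'z': [29, 29, 7]}
result = info['a']['id'] + info['z'][0]  # -> result = 34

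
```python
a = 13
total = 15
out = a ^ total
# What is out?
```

Trace (tracking out):
a = 13  # -> a = 13
total = 15  # -> total = 15
out = a ^ total  # -> out = 2

Answer: 2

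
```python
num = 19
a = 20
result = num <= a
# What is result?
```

Answer: True

Derivation:
Trace (tracking result):
num = 19  # -> num = 19
a = 20  # -> a = 20
result = num <= a  # -> result = True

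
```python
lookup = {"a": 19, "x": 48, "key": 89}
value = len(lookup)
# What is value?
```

Answer: 3

Derivation:
Trace (tracking value):
lookup = {'a': 19, 'x': 48, 'key': 89}  # -> lookup = {'a': 19, 'x': 48, 'key': 89}
value = len(lookup)  # -> value = 3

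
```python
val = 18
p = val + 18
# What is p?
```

Answer: 36

Derivation:
Trace (tracking p):
val = 18  # -> val = 18
p = val + 18  # -> p = 36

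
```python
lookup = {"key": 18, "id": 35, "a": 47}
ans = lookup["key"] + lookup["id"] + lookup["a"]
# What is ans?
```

Trace (tracking ans):
lookup = {'key': 18, 'id': 35, 'a': 47}  # -> lookup = {'key': 18, 'id': 35, 'a': 47}
ans = lookup['key'] + lookup['id'] + lookup['a']  # -> ans = 100

Answer: 100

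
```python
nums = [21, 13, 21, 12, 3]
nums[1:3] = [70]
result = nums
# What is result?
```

Answer: [21, 70, 12, 3]

Derivation:
Trace (tracking result):
nums = [21, 13, 21, 12, 3]  # -> nums = [21, 13, 21, 12, 3]
nums[1:3] = [70]  # -> nums = [21, 70, 12, 3]
result = nums  # -> result = [21, 70, 12, 3]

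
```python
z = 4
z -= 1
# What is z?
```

Answer: 3

Derivation:
Trace (tracking z):
z = 4  # -> z = 4
z -= 1  # -> z = 3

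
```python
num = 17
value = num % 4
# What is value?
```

Answer: 1

Derivation:
Trace (tracking value):
num = 17  # -> num = 17
value = num % 4  # -> value = 1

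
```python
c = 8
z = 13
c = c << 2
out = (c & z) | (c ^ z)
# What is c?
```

Answer: 32

Derivation:
Trace (tracking c):
c = 8  # -> c = 8
z = 13  # -> z = 13
c = c << 2  # -> c = 32
out = c & z | c ^ z  # -> out = 45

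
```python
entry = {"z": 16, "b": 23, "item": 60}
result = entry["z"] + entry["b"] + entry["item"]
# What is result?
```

Answer: 99

Derivation:
Trace (tracking result):
entry = {'z': 16, 'b': 23, 'item': 60}  # -> entry = {'z': 16, 'b': 23, 'item': 60}
result = entry['z'] + entry['b'] + entry['item']  # -> result = 99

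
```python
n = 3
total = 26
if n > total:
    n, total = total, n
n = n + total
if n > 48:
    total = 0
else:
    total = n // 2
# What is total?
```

Trace (tracking total):
n = 3  # -> n = 3
total = 26  # -> total = 26
if n > total:  # condition is False
n = n + total  # -> n = 29
if n > 48:  # condition is False
else:
    total = n // 2  # -> total = 14

Answer: 14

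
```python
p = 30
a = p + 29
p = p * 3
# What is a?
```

Trace (tracking a):
p = 30  # -> p = 30
a = p + 29  # -> a = 59
p = p * 3  # -> p = 90

Answer: 59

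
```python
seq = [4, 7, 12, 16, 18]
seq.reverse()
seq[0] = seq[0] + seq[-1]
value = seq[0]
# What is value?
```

Answer: 22

Derivation:
Trace (tracking value):
seq = [4, 7, 12, 16, 18]  # -> seq = [4, 7, 12, 16, 18]
seq.reverse()  # -> seq = [18, 16, 12, 7, 4]
seq[0] = seq[0] + seq[-1]  # -> seq = [22, 16, 12, 7, 4]
value = seq[0]  # -> value = 22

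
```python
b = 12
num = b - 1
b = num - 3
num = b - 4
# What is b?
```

Trace (tracking b):
b = 12  # -> b = 12
num = b - 1  # -> num = 11
b = num - 3  # -> b = 8
num = b - 4  # -> num = 4

Answer: 8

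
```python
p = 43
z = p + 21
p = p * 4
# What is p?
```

Trace (tracking p):
p = 43  # -> p = 43
z = p + 21  # -> z = 64
p = p * 4  # -> p = 172

Answer: 172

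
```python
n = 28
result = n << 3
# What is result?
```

Answer: 224

Derivation:
Trace (tracking result):
n = 28  # -> n = 28
result = n << 3  # -> result = 224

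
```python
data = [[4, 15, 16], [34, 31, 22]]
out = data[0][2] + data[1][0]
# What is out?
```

Trace (tracking out):
data = [[4, 15, 16], [34, 31, 22]]  # -> data = [[4, 15, 16], [34, 31, 22]]
out = data[0][2] + data[1][0]  # -> out = 50

Answer: 50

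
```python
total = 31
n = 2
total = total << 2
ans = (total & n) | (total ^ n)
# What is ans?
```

Answer: 126

Derivation:
Trace (tracking ans):
total = 31  # -> total = 31
n = 2  # -> n = 2
total = total << 2  # -> total = 124
ans = total & n | total ^ n  # -> ans = 126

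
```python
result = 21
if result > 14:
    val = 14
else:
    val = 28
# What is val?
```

Answer: 14

Derivation:
Trace (tracking val):
result = 21  # -> result = 21
if result > 14:  # condition is True
    val = 14  # -> val = 14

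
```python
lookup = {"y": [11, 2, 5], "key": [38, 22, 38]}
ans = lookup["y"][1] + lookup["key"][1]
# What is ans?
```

Answer: 24

Derivation:
Trace (tracking ans):
lookup = {'y': [11, 2, 5], 'key': [38, 22, 38]}  # -> lookup = {'y': [11, 2, 5], 'key': [38, 22, 38]}
ans = lookup['y'][1] + lookup['key'][1]  # -> ans = 24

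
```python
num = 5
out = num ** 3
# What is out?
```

Answer: 125

Derivation:
Trace (tracking out):
num = 5  # -> num = 5
out = num ** 3  # -> out = 125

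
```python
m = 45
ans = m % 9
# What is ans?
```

Answer: 0

Derivation:
Trace (tracking ans):
m = 45  # -> m = 45
ans = m % 9  # -> ans = 0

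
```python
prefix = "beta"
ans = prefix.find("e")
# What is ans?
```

Answer: 1

Derivation:
Trace (tracking ans):
prefix = 'beta'  # -> prefix = 'beta'
ans = prefix.find('e')  # -> ans = 1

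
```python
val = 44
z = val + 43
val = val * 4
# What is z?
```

Answer: 87

Derivation:
Trace (tracking z):
val = 44  # -> val = 44
z = val + 43  # -> z = 87
val = val * 4  # -> val = 176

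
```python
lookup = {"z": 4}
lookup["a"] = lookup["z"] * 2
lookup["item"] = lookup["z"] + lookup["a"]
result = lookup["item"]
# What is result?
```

Trace (tracking result):
lookup = {'z': 4}  # -> lookup = {'z': 4}
lookup['a'] = lookup['z'] * 2  # -> lookup = {'z': 4, 'a': 8}
lookup['item'] = lookup['z'] + lookup['a']  # -> lookup = {'z': 4, 'a': 8, 'item': 12}
result = lookup['item']  # -> result = 12

Answer: 12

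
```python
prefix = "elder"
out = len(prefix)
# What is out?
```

Answer: 5

Derivation:
Trace (tracking out):
prefix = 'elder'  # -> prefix = 'elder'
out = len(prefix)  # -> out = 5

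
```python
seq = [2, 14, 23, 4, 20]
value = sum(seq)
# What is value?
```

Answer: 63

Derivation:
Trace (tracking value):
seq = [2, 14, 23, 4, 20]  # -> seq = [2, 14, 23, 4, 20]
value = sum(seq)  # -> value = 63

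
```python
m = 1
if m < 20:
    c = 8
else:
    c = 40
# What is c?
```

Trace (tracking c):
m = 1  # -> m = 1
if m < 20:  # condition is True
    c = 8  # -> c = 8

Answer: 8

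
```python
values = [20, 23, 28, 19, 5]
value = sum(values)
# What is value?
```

Answer: 95

Derivation:
Trace (tracking value):
values = [20, 23, 28, 19, 5]  # -> values = [20, 23, 28, 19, 5]
value = sum(values)  # -> value = 95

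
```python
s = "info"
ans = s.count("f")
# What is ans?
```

Trace (tracking ans):
s = 'info'  # -> s = 'info'
ans = s.count('f')  # -> ans = 1

Answer: 1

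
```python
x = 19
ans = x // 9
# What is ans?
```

Trace (tracking ans):
x = 19  # -> x = 19
ans = x // 9  # -> ans = 2

Answer: 2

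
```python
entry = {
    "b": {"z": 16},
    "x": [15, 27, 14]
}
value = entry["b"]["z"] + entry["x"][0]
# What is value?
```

Trace (tracking value):
entry = {'b': {'z': 16}, 'x': [15, 27, 14]}  # -> entry = {'b': {'z': 16}, 'x': [15, 27, 14]}
value = entry['b']['z'] + entry['x'][0]  # -> value = 31

Answer: 31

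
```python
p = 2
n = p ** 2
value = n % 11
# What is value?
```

Trace (tracking value):
p = 2  # -> p = 2
n = p ** 2  # -> n = 4
value = n % 11  # -> value = 4

Answer: 4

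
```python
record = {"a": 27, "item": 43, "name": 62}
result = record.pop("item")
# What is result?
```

Trace (tracking result):
record = {'a': 27, 'item': 43, 'name': 62}  # -> record = {'a': 27, 'item': 43, 'name': 62}
result = record.pop('item')  # -> result = 43

Answer: 43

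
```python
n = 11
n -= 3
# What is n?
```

Answer: 8

Derivation:
Trace (tracking n):
n = 11  # -> n = 11
n -= 3  # -> n = 8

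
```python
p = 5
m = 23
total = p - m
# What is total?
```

Trace (tracking total):
p = 5  # -> p = 5
m = 23  # -> m = 23
total = p - m  # -> total = -18

Answer: -18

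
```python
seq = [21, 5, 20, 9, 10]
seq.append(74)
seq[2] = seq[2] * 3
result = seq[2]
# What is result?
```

Trace (tracking result):
seq = [21, 5, 20, 9, 10]  # -> seq = [21, 5, 20, 9, 10]
seq.append(74)  # -> seq = [21, 5, 20, 9, 10, 74]
seq[2] = seq[2] * 3  # -> seq = [21, 5, 60, 9, 10, 74]
result = seq[2]  # -> result = 60

Answer: 60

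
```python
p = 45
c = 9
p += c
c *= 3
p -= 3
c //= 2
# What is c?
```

Answer: 13

Derivation:
Trace (tracking c):
p = 45  # -> p = 45
c = 9  # -> c = 9
p += c  # -> p = 54
c *= 3  # -> c = 27
p -= 3  # -> p = 51
c //= 2  # -> c = 13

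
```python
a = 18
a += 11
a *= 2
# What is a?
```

Answer: 58

Derivation:
Trace (tracking a):
a = 18  # -> a = 18
a += 11  # -> a = 29
a *= 2  # -> a = 58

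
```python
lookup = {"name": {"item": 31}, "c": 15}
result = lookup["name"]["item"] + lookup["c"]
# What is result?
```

Trace (tracking result):
lookup = {'name': {'item': 31}, 'c': 15}  # -> lookup = {'name': {'item': 31}, 'c': 15}
result = lookup['name']['item'] + lookup['c']  # -> result = 46

Answer: 46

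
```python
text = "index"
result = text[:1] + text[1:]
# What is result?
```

Trace (tracking result):
text = 'index'  # -> text = 'index'
result = text[:1] + text[1:]  # -> result = 'index'

Answer: 'index'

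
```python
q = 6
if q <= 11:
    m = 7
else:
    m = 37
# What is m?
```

Answer: 7

Derivation:
Trace (tracking m):
q = 6  # -> q = 6
if q <= 11:  # condition is True
    m = 7  # -> m = 7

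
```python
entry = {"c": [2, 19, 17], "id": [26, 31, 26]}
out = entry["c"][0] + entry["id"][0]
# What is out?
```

Trace (tracking out):
entry = {'c': [2, 19, 17], 'id': [26, 31, 26]}  # -> entry = {'c': [2, 19, 17], 'id': [26, 31, 26]}
out = entry['c'][0] + entry['id'][0]  # -> out = 28

Answer: 28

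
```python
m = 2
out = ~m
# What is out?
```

Trace (tracking out):
m = 2  # -> m = 2
out = ~m  # -> out = -3

Answer: -3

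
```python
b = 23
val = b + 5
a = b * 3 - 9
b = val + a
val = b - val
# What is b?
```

Answer: 88

Derivation:
Trace (tracking b):
b = 23  # -> b = 23
val = b + 5  # -> val = 28
a = b * 3 - 9  # -> a = 60
b = val + a  # -> b = 88
val = b - val  # -> val = 60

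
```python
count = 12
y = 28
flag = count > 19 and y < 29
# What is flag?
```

Trace (tracking flag):
count = 12  # -> count = 12
y = 28  # -> y = 28
flag = count > 19 and y < 29  # -> flag = False

Answer: False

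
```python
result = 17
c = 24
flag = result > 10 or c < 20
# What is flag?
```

Trace (tracking flag):
result = 17  # -> result = 17
c = 24  # -> c = 24
flag = result > 10 or c < 20  # -> flag = True

Answer: True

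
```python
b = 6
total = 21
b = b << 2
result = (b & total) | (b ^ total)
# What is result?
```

Trace (tracking result):
b = 6  # -> b = 6
total = 21  # -> total = 21
b = b << 2  # -> b = 24
result = b & total | b ^ total  # -> result = 29

Answer: 29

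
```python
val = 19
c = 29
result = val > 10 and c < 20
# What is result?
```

Answer: False

Derivation:
Trace (tracking result):
val = 19  # -> val = 19
c = 29  # -> c = 29
result = val > 10 and c < 20  # -> result = False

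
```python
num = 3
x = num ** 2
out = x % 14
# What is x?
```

Answer: 9

Derivation:
Trace (tracking x):
num = 3  # -> num = 3
x = num ** 2  # -> x = 9
out = x % 14  # -> out = 9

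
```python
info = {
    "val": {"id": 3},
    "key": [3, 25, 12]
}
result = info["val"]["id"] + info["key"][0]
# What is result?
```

Trace (tracking result):
info = {'val': {'id': 3}, 'key': [3, 25, 12]}  # -> info = {'val': {'id': 3}, 'key': [3, 25, 12]}
result = info['val']['id'] + info['key'][0]  # -> result = 6

Answer: 6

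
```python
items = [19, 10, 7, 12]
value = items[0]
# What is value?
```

Trace (tracking value):
items = [19, 10, 7, 12]  # -> items = [19, 10, 7, 12]
value = items[0]  # -> value = 19

Answer: 19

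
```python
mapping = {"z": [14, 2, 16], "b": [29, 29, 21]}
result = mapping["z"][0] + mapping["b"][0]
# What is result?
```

Trace (tracking result):
mapping = {'z': [14, 2, 16], 'b': [29, 29, 21]}  # -> mapping = {'z': [14, 2, 16], 'b': [29, 29, 21]}
result = mapping['z'][0] + mapping['b'][0]  # -> result = 43

Answer: 43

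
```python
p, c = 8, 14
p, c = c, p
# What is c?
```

Answer: 8

Derivation:
Trace (tracking c):
p, c = (8, 14)  # -> p = 8, c = 14
p, c = (c, p)  # -> p = 14, c = 8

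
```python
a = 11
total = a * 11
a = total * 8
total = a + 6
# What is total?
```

Answer: 974

Derivation:
Trace (tracking total):
a = 11  # -> a = 11
total = a * 11  # -> total = 121
a = total * 8  # -> a = 968
total = a + 6  # -> total = 974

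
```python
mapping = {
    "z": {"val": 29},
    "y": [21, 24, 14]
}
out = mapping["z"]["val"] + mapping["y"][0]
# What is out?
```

Trace (tracking out):
mapping = {'z': {'val': 29}, 'y': [21, 24, 14]}  # -> mapping = {'z': {'val': 29}, 'y': [21, 24, 14]}
out = mapping['z']['val'] + mapping['y'][0]  # -> out = 50

Answer: 50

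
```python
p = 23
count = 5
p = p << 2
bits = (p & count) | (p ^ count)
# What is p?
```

Trace (tracking p):
p = 23  # -> p = 23
count = 5  # -> count = 5
p = p << 2  # -> p = 92
bits = p & count | p ^ count  # -> bits = 93

Answer: 92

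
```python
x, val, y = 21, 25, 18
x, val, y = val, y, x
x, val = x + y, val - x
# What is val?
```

Trace (tracking val):
x, val, y = (21, 25, 18)  # -> x = 21, val = 25, y = 18
x, val, y = (val, y, x)  # -> x = 25, val = 18, y = 21
x, val = (x + y, val - x)  # -> x = 46, val = -7

Answer: -7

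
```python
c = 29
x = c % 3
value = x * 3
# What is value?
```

Answer: 6

Derivation:
Trace (tracking value):
c = 29  # -> c = 29
x = c % 3  # -> x = 2
value = x * 3  # -> value = 6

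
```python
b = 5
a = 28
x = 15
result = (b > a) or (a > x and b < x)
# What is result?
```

Trace (tracking result):
b = 5  # -> b = 5
a = 28  # -> a = 28
x = 15  # -> x = 15
result = b > a or (a > x and b < x)  # -> result = True

Answer: True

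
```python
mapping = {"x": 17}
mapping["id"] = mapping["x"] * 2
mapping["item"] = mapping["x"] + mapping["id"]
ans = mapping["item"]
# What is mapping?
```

Answer: {'x': 17, 'id': 34, 'item': 51}

Derivation:
Trace (tracking mapping):
mapping = {'x': 17}  # -> mapping = {'x': 17}
mapping['id'] = mapping['x'] * 2  # -> mapping = {'x': 17, 'id': 34}
mapping['item'] = mapping['x'] + mapping['id']  # -> mapping = {'x': 17, 'id': 34, 'item': 51}
ans = mapping['item']  # -> ans = 51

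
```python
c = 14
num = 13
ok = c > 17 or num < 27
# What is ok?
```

Trace (tracking ok):
c = 14  # -> c = 14
num = 13  # -> num = 13
ok = c > 17 or num < 27  # -> ok = True

Answer: True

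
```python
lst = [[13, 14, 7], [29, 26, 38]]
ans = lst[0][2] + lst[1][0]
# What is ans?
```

Trace (tracking ans):
lst = [[13, 14, 7], [29, 26, 38]]  # -> lst = [[13, 14, 7], [29, 26, 38]]
ans = lst[0][2] + lst[1][0]  # -> ans = 36

Answer: 36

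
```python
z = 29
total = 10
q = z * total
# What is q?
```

Answer: 290

Derivation:
Trace (tracking q):
z = 29  # -> z = 29
total = 10  # -> total = 10
q = z * total  # -> q = 290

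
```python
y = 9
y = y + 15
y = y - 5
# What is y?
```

Trace (tracking y):
y = 9  # -> y = 9
y = y + 15  # -> y = 24
y = y - 5  # -> y = 19

Answer: 19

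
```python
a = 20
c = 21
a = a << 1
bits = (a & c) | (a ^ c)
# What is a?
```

Answer: 40

Derivation:
Trace (tracking a):
a = 20  # -> a = 20
c = 21  # -> c = 21
a = a << 1  # -> a = 40
bits = a & c | a ^ c  # -> bits = 61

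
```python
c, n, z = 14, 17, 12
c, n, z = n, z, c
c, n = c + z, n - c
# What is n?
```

Answer: -5

Derivation:
Trace (tracking n):
c, n, z = (14, 17, 12)  # -> c = 14, n = 17, z = 12
c, n, z = (n, z, c)  # -> c = 17, n = 12, z = 14
c, n = (c + z, n - c)  # -> c = 31, n = -5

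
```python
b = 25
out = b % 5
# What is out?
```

Trace (tracking out):
b = 25  # -> b = 25
out = b % 5  # -> out = 0

Answer: 0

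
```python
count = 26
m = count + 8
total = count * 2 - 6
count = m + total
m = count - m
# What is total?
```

Answer: 46

Derivation:
Trace (tracking total):
count = 26  # -> count = 26
m = count + 8  # -> m = 34
total = count * 2 - 6  # -> total = 46
count = m + total  # -> count = 80
m = count - m  # -> m = 46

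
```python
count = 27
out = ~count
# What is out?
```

Trace (tracking out):
count = 27  # -> count = 27
out = ~count  # -> out = -28

Answer: -28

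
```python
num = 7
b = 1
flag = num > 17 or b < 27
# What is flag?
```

Answer: True

Derivation:
Trace (tracking flag):
num = 7  # -> num = 7
b = 1  # -> b = 1
flag = num > 17 or b < 27  # -> flag = True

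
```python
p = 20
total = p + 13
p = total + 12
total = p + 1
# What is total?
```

Answer: 46

Derivation:
Trace (tracking total):
p = 20  # -> p = 20
total = p + 13  # -> total = 33
p = total + 12  # -> p = 45
total = p + 1  # -> total = 46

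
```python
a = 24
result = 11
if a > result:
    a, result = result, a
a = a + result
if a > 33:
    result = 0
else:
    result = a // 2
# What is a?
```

Trace (tracking a):
a = 24  # -> a = 24
result = 11  # -> result = 11
if a > result:  # condition is True
    a, result = (result, a)  # -> a = 11, result = 24
a = a + result  # -> a = 35
if a > 33:  # condition is True
    result = 0  # -> result = 0

Answer: 35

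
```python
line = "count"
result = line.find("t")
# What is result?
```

Answer: 4

Derivation:
Trace (tracking result):
line = 'count'  # -> line = 'count'
result = line.find('t')  # -> result = 4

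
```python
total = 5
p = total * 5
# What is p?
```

Answer: 25

Derivation:
Trace (tracking p):
total = 5  # -> total = 5
p = total * 5  # -> p = 25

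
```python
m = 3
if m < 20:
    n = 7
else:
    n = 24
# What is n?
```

Answer: 7

Derivation:
Trace (tracking n):
m = 3  # -> m = 3
if m < 20:  # condition is True
    n = 7  # -> n = 7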